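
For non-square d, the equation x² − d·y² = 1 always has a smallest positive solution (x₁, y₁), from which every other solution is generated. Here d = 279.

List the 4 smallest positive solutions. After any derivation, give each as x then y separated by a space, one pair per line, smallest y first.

√279 → a₀=16, period (1,2,2,1,2,2,1,32); ℓ=8 even so k=7
i=0: a=16 ⇒ p=16, q=1
i=1: a=1 ⇒ p=17, q=1
…
i=3: a=2 ⇒ p=117, q=7
i=4: a=1 ⇒ p=167, q=10
i=5: a=2 ⇒ p=451, q=27
i=6: a=2 ⇒ p=1069, q=64
i=7: a=1 ⇒ p=1520, q=91
(x₁, y₁) = (1520, 91);  1520² − 279·91² = 1 ✓
(1520+91√279)^2 = 4620799 + 276640√279
(1520+91√279)^3 = 14047227440 + 840985509√279
(1520+91√279)^4 = 42703566796801 + 2556595670720√279

1520 91
4620799 276640
14047227440 840985509
42703566796801 2556595670720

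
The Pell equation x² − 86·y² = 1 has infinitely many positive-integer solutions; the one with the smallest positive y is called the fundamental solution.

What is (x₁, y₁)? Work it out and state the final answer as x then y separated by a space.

10405 1122

√86 = [9; 3,1,1,1,8,1,1,1,3,18, …], period ℓ=10 (even) → k=9
a_0=9:  p_0=9·1+0=9,  q_0=9·0+1=1
…
a_4=1:  p_4=1·65+37=102,  q_4=1·7+4=11
…
a_8=1:  p_8=1·1864+983=2847,  q_8=1·201+106=307
a_9=3:  p_9=3·2847+1864=10405,  q_9=3·307+201=1122
→ (10405, 1122).  Check: 10405²=108264025, 86·1122²=108264024, difference 1.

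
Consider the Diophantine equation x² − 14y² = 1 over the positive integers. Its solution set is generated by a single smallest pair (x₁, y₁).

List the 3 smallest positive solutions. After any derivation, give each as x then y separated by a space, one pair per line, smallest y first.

d=14: √d = [3; 1,2,1,6] (ℓ=4, even), read p_3/q_3
k=0  a_k=3  p_k/q_k = 3/1
…
k=2  a_k=2  p_k/q_k = 11/3
k=3  a_k=1  p_k/q_k = 15/4
(x₁, y₁) = (15, 4);  15² − 14·4² = 1 ✓
k=2:  x_2 = 15·15+14·4·4 = 449,  y_2 = 15·4+4·15 = 120
k=3:  x_3 = 15·449+14·4·120 = 13455,  y_3 = 15·120+4·449 = 3596

15 4
449 120
13455 3596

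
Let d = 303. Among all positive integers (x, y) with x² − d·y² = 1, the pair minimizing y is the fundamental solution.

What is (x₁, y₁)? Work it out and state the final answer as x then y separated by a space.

2524 145

√303 = [17; 2,2,5,2,2,34, …], period ℓ=6 (even) → k=5
i=0: a=17 ⇒ p=17, q=1
i=1: a=2 ⇒ p=35, q=2
…
i=4: a=2 ⇒ p=1027, q=59
i=5: a=2 ⇒ p=2524, q=145
→ (2524, 145).  Check: 2524²=6370576, 303·145²=6370575, difference 1.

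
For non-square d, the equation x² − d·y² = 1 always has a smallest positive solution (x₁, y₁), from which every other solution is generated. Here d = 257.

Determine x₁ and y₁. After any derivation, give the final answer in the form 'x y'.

√257 = [16; 32, …], period ℓ=1 (odd) → k=1
step 0: (16, 1)  from 16·(1,0) + (0,1)
step 1: (513, 32)  from 32·(16,1) + (1,0)
(x₁, y₁) = (513, 32);  513² − 257·32² = 1 ✓

513 32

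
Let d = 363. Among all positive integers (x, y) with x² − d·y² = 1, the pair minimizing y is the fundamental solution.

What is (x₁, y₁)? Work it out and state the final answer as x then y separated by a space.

√363 → a₀=19, period (19,38); ℓ=2 even so k=1
k=0  a_k=19  p_k/q_k = 19/1
k=1  a_k=19  p_k/q_k = 362/19
fundamental: x₁=362, y₁=19  (since 131044 − 363·361 = 1)

362 19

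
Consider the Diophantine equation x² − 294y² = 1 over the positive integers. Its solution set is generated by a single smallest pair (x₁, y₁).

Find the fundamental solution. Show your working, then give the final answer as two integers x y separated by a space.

4801 280

d=294: √d = [17; 6,1,4,1,6,34] (ℓ=6, even), read p_5/q_5
a_0=17:  p_0=17·1+0=17,  q_0=17·0+1=1
…
a_3=4:  p_3=4·120+103=583,  q_3=4·7+6=34
a_4=1:  p_4=1·583+120=703,  q_4=1·34+7=41
a_5=6:  p_5=6·703+583=4801,  q_5=6·41+34=280
(x₁, y₁) = (4801, 280);  4801² − 294·280² = 1 ✓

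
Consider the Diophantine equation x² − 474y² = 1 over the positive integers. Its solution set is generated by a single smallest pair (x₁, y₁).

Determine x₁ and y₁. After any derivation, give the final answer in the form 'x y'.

[21; 1,3,2,1,1,…,3,1,42] for √474; ℓ=14 ⇒ convergent index 13
step 0: (21, 1)  from 21·(1,0) + (0,1)
…
step 3: (196, 9)  from 2·(87,4) + (22,1)
step 4: (283, 13)  from 1·(196,9) + (87,4)
…
step 6: (762, 35)  from 1·(479,22) + (283,13)
…
step 11: (44218, 2031)  from 2·(16677,766) + (10864,499)
step 12: (149331, 6859)  from 3·(44218,2031) + (16677,766)
step 13: (193549, 8890)  from 1·(149331,6859) + (44218,2031)
(x₁, y₁) = (193549, 8890);  193549² − 474·8890² = 1 ✓

193549 8890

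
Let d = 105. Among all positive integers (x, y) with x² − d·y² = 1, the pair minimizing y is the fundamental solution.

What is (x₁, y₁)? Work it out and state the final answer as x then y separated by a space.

√105 → a₀=10, period (4,20); ℓ=2 even so k=1
k=0  a_k=10  p_k/q_k = 10/1
k=1  a_k=4  p_k/q_k = 41/4
(x₁, y₁) = (41, 4);  41² − 105·4² = 1 ✓

41 4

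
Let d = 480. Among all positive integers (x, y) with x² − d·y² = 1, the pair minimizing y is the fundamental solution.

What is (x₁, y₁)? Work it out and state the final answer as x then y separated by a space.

√480 = [21; 1,9,1,42, …], period ℓ=4 (even) → k=3
i=0: a=21 ⇒ p=21, q=1
i=1: a=1 ⇒ p=22, q=1
i=2: a=9 ⇒ p=219, q=10
i=3: a=1 ⇒ p=241, q=11
→ (241, 11).  Check: 241²=58081, 480·11²=58080, difference 1.

241 11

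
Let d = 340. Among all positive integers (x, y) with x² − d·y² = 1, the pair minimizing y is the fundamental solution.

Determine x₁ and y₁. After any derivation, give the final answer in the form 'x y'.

d=340: √d = [18; 2,3,1,1,1,…,3,2,36] (ℓ=14, even), read p_13/q_13
i=0: a=18 ⇒ p=18, q=1
…
i=2: a=3 ⇒ p=129, q=7
…
i=4: a=1 ⇒ p=295, q=16
i=5: a=1 ⇒ p=461, q=25
…
i=9: a=1 ⇒ p=13774, q=747
i=10: a=1 ⇒ p=21039, q=1141
…
i=12: a=3 ⇒ p=125478, q=6805
i=13: a=2 ⇒ p=285769, q=15498
→ (285769, 15498).  Check: 285769²=81663921361, 340·15498²=81663921360, difference 1.

285769 15498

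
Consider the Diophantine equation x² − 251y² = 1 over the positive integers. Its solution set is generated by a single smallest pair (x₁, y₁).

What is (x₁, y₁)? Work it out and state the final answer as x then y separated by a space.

3674890 231957

√251 → a₀=15, period (1,5,2,1,2,…,5,1,30); ℓ=14 even so k=13
step 0: (15, 1)  from 15·(1,0) + (0,1)
…
step 2: (95, 6)  from 5·(16,1) + (15,1)
step 3: (206, 13)  from 2·(95,6) + (16,1)
step 4: (301, 19)  from 1·(206,13) + (95,6)
…
step 6: (1917, 121)  from 2·(808,51) + (301,19)
step 7: (29563, 1866)  from 15·(1917,121) + (808,51)
step 8: (61043, 3853)  from 2·(29563,1866) + (1917,121)
step 9: (151649, 9572)  from 2·(61043,3853) + (29563,1866)
step 10: (212692, 13425)  from 1·(151649,9572) + (61043,3853)
step 11: (577033, 36422)  from 2·(212692,13425) + (151649,9572)
step 12: (3097857, 195535)  from 5·(577033,36422) + (212692,13425)
step 13: (3674890, 231957)  from 1·(3097857,195535) + (577033,36422)
(x₁, y₁) = (3674890, 231957);  3674890² − 251·231957² = 1 ✓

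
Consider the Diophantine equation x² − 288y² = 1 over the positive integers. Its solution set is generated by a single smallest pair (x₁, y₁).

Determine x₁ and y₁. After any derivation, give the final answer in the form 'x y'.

√288 → a₀=16, period (1,32); ℓ=2 even so k=1
k=0  a_k=16  p_k/q_k = 16/1
k=1  a_k=1  p_k/q_k = 17/1
fundamental: x₁=17, y₁=1  (since 289 − 288·1 = 1)

17 1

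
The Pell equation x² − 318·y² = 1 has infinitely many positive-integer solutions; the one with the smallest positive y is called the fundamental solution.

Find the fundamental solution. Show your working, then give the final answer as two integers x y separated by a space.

[17; 1,4,1,34] for √318; ℓ=4 ⇒ convergent index 3
step 0: (17, 1)  from 17·(1,0) + (0,1)
…
step 2: (89, 5)  from 4·(18,1) + (17,1)
step 3: (107, 6)  from 1·(89,5) + (18,1)
fundamental: x₁=107, y₁=6  (since 11449 − 318·36 = 1)

107 6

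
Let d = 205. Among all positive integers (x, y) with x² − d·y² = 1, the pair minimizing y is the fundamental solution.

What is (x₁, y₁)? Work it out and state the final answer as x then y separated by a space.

[14; 3,6,1,4,1,6,3,28] for √205; ℓ=8 ⇒ convergent index 7
k=0  a_k=14  p_k/q_k = 14/1
k=1  a_k=3  p_k/q_k = 43/3
k=2  a_k=6  p_k/q_k = 272/19
k=3  a_k=1  p_k/q_k = 315/22
k=4  a_k=4  p_k/q_k = 1532/107
k=5  a_k=1  p_k/q_k = 1847/129
k=6  a_k=6  p_k/q_k = 12614/881
k=7  a_k=3  p_k/q_k = 39689/2772
→ (39689, 2772).  Check: 39689²=1575216721, 205·2772²=1575216720, difference 1.

39689 2772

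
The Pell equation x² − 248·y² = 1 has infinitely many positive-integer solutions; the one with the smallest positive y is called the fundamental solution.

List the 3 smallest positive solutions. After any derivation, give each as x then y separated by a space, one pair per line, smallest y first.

d=248: √d = [15; 1,2,1,30] (ℓ=4, even), read p_3/q_3
k=0  a_k=15  p_k/q_k = 15/1
k=1  a_k=1  p_k/q_k = 16/1
k=2  a_k=2  p_k/q_k = 47/3
k=3  a_k=1  p_k/q_k = 63/4
fundamental: x₁=63, y₁=4  (since 3969 − 248·16 = 1)
(x_2, y_2) = (63·63 + 248·4·4, 63·4 + 4·63) = (7937, 504)
(x_3, y_3) = (63·7937 + 248·4·504, 63·504 + 4·7937) = (999999, 63500)

63 4
7937 504
999999 63500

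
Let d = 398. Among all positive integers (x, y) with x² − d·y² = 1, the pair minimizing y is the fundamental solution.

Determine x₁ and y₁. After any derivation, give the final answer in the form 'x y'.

399 20

√398 = [19; 1,18,1,38, …], period ℓ=4 (even) → k=3
k=0  a_k=19  p_k/q_k = 19/1
…
k=2  a_k=18  p_k/q_k = 379/19
k=3  a_k=1  p_k/q_k = 399/20
fundamental: x₁=399, y₁=20  (since 159201 − 398·400 = 1)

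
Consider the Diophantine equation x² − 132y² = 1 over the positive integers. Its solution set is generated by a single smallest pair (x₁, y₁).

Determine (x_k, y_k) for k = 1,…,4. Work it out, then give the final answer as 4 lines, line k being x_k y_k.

23 2
1057 92
48599 4230
2234497 194488

d=132: √d = [11; 2,22] (ℓ=2, even), read p_1/q_1
i=0: a=11 ⇒ p=11, q=1
i=1: a=2 ⇒ p=23, q=2
(x₁, y₁) = (23, 2);  23² − 132·2² = 1 ✓
n=2: (23,2)∘(23,2) = (23·23+132·2·2, 23·2+2·23) = (1057,92)
n=3: (1057,92)∘(23,2) = (23·1057+132·2·92, 23·92+2·1057) = (48599,4230)
n=4: (48599,4230)∘(23,2) = (23·48599+132·2·4230, 23·4230+2·48599) = (2234497,194488)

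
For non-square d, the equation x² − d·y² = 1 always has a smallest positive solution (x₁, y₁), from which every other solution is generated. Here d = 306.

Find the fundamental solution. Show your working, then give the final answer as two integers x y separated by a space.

35 2

√306 → a₀=17, period (2,34); ℓ=2 even so k=1
step 0: (17, 1)  from 17·(1,0) + (0,1)
step 1: (35, 2)  from 2·(17,1) + (1,0)
(x₁, y₁) = (35, 2);  35² − 306·2² = 1 ✓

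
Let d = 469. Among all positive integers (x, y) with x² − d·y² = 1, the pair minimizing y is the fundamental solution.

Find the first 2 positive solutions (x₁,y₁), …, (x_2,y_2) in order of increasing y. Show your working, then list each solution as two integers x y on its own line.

[21; 1,1,1,10,6,10,1,1,1,42] for √469; ℓ=10 ⇒ convergent index 9
a_0=21:  p_0=21·1+0=21,  q_0=21·0+1=1
a_1=1:  p_1=1·21+1=22,  q_1=1·1+0=1
…
a_3=1:  p_3=1·43+22=65,  q_3=1·2+1=3
a_4=10:  p_4=10·65+43=693,  q_4=10·3+2=32
…
a_6=10:  p_6=10·4223+693=42923,  q_6=10·195+32=1982
a_7=1:  p_7=1·42923+4223=47146,  q_7=1·1982+195=2177
a_8=1:  p_8=1·47146+42923=90069,  q_8=1·2177+1982=4159
a_9=1:  p_9=1·90069+47146=137215,  q_9=1·4159+2177=6336
(x₁, y₁) = (137215, 6336);  137215² − 469·6336² = 1 ✓
k=2:  x_2 = 137215·137215+469·6336·6336 = 37655912449,  y_2 = 137215·6336+6336·137215 = 1738788480

137215 6336
37655912449 1738788480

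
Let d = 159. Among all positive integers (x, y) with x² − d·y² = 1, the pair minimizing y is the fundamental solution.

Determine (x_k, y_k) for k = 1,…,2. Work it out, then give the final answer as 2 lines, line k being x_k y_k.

√159 → a₀=12, period (1,1,1,1,3,1,1,1,1,24); ℓ=10 even so k=9
step 0: (12, 1)  from 12·(1,0) + (0,1)
…
step 6: (290, 23)  from 1·(227,18) + (63,5)
step 7: (517, 41)  from 1·(290,23) + (227,18)
step 8: (807, 64)  from 1·(517,41) + (290,23)
step 9: (1324, 105)  from 1·(807,64) + (517,41)
(x₁, y₁) = (1324, 105);  1324² − 159·105² = 1 ✓
k=2:  x_2 = 1324·1324+159·105·105 = 3505951,  y_2 = 1324·105+105·1324 = 278040

1324 105
3505951 278040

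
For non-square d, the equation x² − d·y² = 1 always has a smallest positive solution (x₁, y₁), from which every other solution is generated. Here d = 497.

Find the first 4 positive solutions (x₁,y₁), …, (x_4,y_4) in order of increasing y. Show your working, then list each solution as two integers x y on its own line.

1201887 53912
2889064721537 129592263888
6944658661946678751 311510514535059400
16693389930459326703284737 748800875565868281911712

√497 = [22; 3,2,2,5,6,5,2,2,3,44, …], period ℓ=10 (even) → k=9
step 0: (22, 1)  from 22·(1,0) + (0,1)
step 1: (67, 3)  from 3·(22,1) + (1,0)
step 2: (156, 7)  from 2·(67,3) + (22,1)
…
step 5: (12685, 569)  from 6·(2051,92) + (379,17)
step 6: (65476, 2937)  from 5·(12685,569) + (2051,92)
…
step 8: (352750, 15823)  from 2·(143637,6443) + (65476,2937)
step 9: (1201887, 53912)  from 3·(352750,15823) + (143637,6443)
→ (1201887, 53912).  Check: 1201887²=1444532360769, 497·53912²=1444532360768, difference 1.
k=2:  x_2 = 1201887·1201887+497·53912·53912 = 2889064721537,  y_2 = 1201887·53912+53912·1201887 = 129592263888
k=3:  x_3 = 1201887·2889064721537+497·53912·129592263888 = 6944658661946678751,  y_3 = 1201887·129592263888+53912·2889064721537 = 311510514535059400
k=4:  x_4 = 1201887·6944658661946678751+497·53912·311510514535059400 = 16693389930459326703284737,  y_4 = 1201887·311510514535059400+53912·6944658661946678751 = 748800875565868281911712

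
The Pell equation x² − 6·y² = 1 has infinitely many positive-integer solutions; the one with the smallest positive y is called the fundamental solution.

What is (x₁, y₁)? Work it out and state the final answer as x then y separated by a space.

d=6: √d = [2; 2,4] (ℓ=2, even), read p_1/q_1
a_0=2:  p_0=2·1+0=2,  q_0=2·0+1=1
a_1=2:  p_1=2·2+1=5,  q_1=2·1+0=2
fundamental: x₁=5, y₁=2  (since 25 − 6·4 = 1)

5 2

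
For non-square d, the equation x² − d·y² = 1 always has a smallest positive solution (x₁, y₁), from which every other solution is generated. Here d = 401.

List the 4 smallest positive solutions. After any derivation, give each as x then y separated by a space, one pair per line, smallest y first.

√401 = [20; 40, …], period ℓ=1 (odd) → k=1
step 0: (20, 1)  from 20·(1,0) + (0,1)
step 1: (801, 40)  from 40·(20,1) + (1,0)
(x₁, y₁) = (801, 40);  801² − 401·40² = 1 ✓
k=2:  x_2 = 801·801+401·40·40 = 1283201,  y_2 = 801·40+40·801 = 64080
k=3:  x_3 = 801·1283201+401·40·64080 = 2055687201,  y_3 = 801·64080+40·1283201 = 102656120
k=4:  x_4 = 801·2055687201+401·40·102656120 = 3293209612801,  y_4 = 801·102656120+40·2055687201 = 164455040160

801 40
1283201 64080
2055687201 102656120
3293209612801 164455040160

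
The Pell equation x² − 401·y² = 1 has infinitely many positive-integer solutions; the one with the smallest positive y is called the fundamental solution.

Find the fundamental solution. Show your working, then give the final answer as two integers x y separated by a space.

[20; 40] for √401; ℓ=1 ⇒ convergent index 1
i=0: a=20 ⇒ p=20, q=1
i=1: a=40 ⇒ p=801, q=40
→ (801, 40).  Check: 801²=641601, 401·40²=641600, difference 1.

801 40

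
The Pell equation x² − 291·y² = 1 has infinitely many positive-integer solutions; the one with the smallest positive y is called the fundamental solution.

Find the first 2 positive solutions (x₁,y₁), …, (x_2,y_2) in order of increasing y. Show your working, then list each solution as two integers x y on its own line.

290 17
168199 9860

√291 = [17; 17,34, …], period ℓ=2 (even) → k=1
a_0=17:  p_0=17·1+0=17,  q_0=17·0+1=1
a_1=17:  p_1=17·17+1=290,  q_1=17·1+0=17
fundamental: x₁=290, y₁=17  (since 84100 − 291·289 = 1)
(290+17√291)^2 = 168199 + 9860√291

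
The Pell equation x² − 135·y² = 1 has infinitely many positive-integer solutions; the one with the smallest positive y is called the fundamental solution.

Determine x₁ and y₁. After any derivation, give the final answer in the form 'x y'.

244 21

√135 → a₀=11, period (1,1,1,1,1,1,1,22); ℓ=8 even so k=7
step 0: (11, 1)  from 11·(1,0) + (0,1)
…
step 2: (23, 2)  from 1·(12,1) + (11,1)
…
step 5: (93, 8)  from 1·(58,5) + (35,3)
step 6: (151, 13)  from 1·(93,8) + (58,5)
step 7: (244, 21)  from 1·(151,13) + (93,8)
(x₁, y₁) = (244, 21);  244² − 135·21² = 1 ✓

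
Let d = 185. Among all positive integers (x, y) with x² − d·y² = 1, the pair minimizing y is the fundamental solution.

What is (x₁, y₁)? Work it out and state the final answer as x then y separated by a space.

d=185: √d = [13; 1,1,1,1,26] (ℓ=5, odd), read p_9/q_9
a_0=13:  p_0=13·1+0=13,  q_0=13·0+1=1
…
a_6=1:  p_6=1·1809+68=1877,  q_6=1·133+5=138
…
a_8=1:  p_8=1·3686+1877=5563,  q_8=1·271+138=409
a_9=1:  p_9=1·5563+3686=9249,  q_9=1·409+271=680
→ (9249, 680).  Check: 9249²=85544001, 185·680²=85544000, difference 1.

9249 680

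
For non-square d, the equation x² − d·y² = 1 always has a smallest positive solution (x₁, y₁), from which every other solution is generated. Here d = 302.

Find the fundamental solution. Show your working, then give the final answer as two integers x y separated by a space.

4276623 246092

d=302: √d = [17; 2,1,1,1,4,…,1,2,34] (ℓ=16, even), read p_15/q_15
step 0: (17, 1)  from 17·(1,0) + (0,1)
step 1: (35, 2)  from 2·(17,1) + (1,0)
step 2: (52, 3)  from 1·(35,2) + (17,1)
step 3: (87, 5)  from 1·(52,3) + (35,2)
…
step 5: (643, 37)  from 4·(139,8) + (87,5)
step 6: (1425, 82)  from 2·(643,37) + (139,8)
step 7: (2068, 119)  from 1·(1425,82) + (643,37)
step 8: (34513, 1986)  from 16·(2068,119) + (1425,82)
step 9: (36581, 2105)  from 1·(34513,1986) + (2068,119)
step 10: (107675, 6196)  from 2·(36581,2105) + (34513,1986)
step 11: (467281, 26889)  from 4·(107675,6196) + (36581,2105)
step 12: (574956, 33085)  from 1·(467281,26889) + (107675,6196)
step 13: (1042237, 59974)  from 1·(574956,33085) + (467281,26889)
step 14: (1617193, 93059)  from 1·(1042237,59974) + (574956,33085)
step 15: (4276623, 246092)  from 2·(1617193,93059) + (1042237,59974)
(x₁, y₁) = (4276623, 246092);  4276623² − 302·246092² = 1 ✓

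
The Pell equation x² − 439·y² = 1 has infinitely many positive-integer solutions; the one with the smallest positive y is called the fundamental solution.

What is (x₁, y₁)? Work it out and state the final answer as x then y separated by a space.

√439 = [20; 1,19,1,40, …], period ℓ=4 (even) → k=3
i=0: a=20 ⇒ p=20, q=1
…
i=2: a=19 ⇒ p=419, q=20
i=3: a=1 ⇒ p=440, q=21
(x₁, y₁) = (440, 21);  440² − 439·21² = 1 ✓

440 21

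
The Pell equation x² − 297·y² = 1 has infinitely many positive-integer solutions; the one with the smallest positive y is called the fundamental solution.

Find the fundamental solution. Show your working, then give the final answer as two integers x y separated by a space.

[17; 4,3,1,1,2,1,1,3,4,34] for √297; ℓ=10 ⇒ convergent index 9
a_0=17:  p_0=17·1+0=17,  q_0=17·0+1=1
…
a_2=3:  p_2=3·69+17=224,  q_2=3·4+1=13
a_3=1:  p_3=1·224+69=293,  q_3=1·13+4=17
a_4=1:  p_4=1·293+224=517,  q_4=1·17+13=30
a_5=2:  p_5=2·517+293=1327,  q_5=2·30+17=77
…
a_8=3:  p_8=3·3171+1844=11357,  q_8=3·184+107=659
a_9=4:  p_9=4·11357+3171=48599,  q_9=4·659+184=2820
(x₁, y₁) = (48599, 2820);  48599² − 297·2820² = 1 ✓

48599 2820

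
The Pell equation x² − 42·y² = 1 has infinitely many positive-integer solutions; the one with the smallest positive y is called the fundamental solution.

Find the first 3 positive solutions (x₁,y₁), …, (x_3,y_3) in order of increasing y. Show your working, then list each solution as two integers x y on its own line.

√42 = [6; 2,12, …], period ℓ=2 (even) → k=1
step 0: (6, 1)  from 6·(1,0) + (0,1)
step 1: (13, 2)  from 2·(6,1) + (1,0)
fundamental: x₁=13, y₁=2  (since 169 − 42·4 = 1)
k=2:  x_2 = 13·13+42·2·2 = 337,  y_2 = 13·2+2·13 = 52
k=3:  x_3 = 13·337+42·2·52 = 8749,  y_3 = 13·52+2·337 = 1350

13 2
337 52
8749 1350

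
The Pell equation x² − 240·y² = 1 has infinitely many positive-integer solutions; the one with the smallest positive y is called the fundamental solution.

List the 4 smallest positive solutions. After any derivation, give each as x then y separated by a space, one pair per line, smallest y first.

√240 → a₀=15, period (2,30); ℓ=2 even so k=1
step 0: (15, 1)  from 15·(1,0) + (0,1)
step 1: (31, 2)  from 2·(15,1) + (1,0)
fundamental: x₁=31, y₁=2  (since 961 − 240·4 = 1)
k=2:  x_2 = 31·31+240·2·2 = 1921,  y_2 = 31·2+2·31 = 124
k=3:  x_3 = 31·1921+240·2·124 = 119071,  y_3 = 31·124+2·1921 = 7686
k=4:  x_4 = 31·119071+240·2·7686 = 7380481,  y_4 = 31·7686+2·119071 = 476408

31 2
1921 124
119071 7686
7380481 476408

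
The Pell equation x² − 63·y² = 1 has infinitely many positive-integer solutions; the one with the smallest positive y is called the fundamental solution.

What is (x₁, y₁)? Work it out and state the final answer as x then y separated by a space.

8 1

√63 → a₀=7, period (1,14); ℓ=2 even so k=1
i=0: a=7 ⇒ p=7, q=1
i=1: a=1 ⇒ p=8, q=1
→ (8, 1).  Check: 8²=64, 63·1²=63, difference 1.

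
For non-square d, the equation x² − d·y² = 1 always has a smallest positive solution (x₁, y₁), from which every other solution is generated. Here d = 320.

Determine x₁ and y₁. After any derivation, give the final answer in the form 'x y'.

√320 → a₀=17, period (1,7,1,34); ℓ=4 even so k=3
i=0: a=17 ⇒ p=17, q=1
i=1: a=1 ⇒ p=18, q=1
i=2: a=7 ⇒ p=143, q=8
i=3: a=1 ⇒ p=161, q=9
fundamental: x₁=161, y₁=9  (since 25921 − 320·81 = 1)

161 9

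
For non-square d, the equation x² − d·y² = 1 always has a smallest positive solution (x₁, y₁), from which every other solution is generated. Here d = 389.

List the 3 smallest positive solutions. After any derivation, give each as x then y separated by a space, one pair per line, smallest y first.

3287049 166660
21609382256801 1095639172680
142062196675667653449 7202839293837075980

[19; 1,2,1,1,1,1,2,1,38] for √389; ℓ=9 ⇒ convergent index 17
k=0  a_k=19  p_k/q_k = 19/1
k=1  a_k=1  p_k/q_k = 20/1
…
k=3  a_k=1  p_k/q_k = 79/4
…
k=6  a_k=1  p_k/q_k = 355/18
…
k=8  a_k=1  p_k/q_k = 1282/65
…
k=10  a_k=1  p_k/q_k = 50925/2582
k=11  a_k=2  p_k/q_k = 151493/7681
k=12  a_k=1  p_k/q_k = 202418/10263
k=13  a_k=1  p_k/q_k = 353911/17944
k=14  a_k=1  p_k/q_k = 556329/28207
k=15  a_k=1  p_k/q_k = 910240/46151
k=16  a_k=2  p_k/q_k = 2376809/120509
k=17  a_k=1  p_k/q_k = 3287049/166660
→ (3287049, 166660).  Check: 3287049²=10804691128401, 389·166660²=10804691128400, difference 1.
(3287049+166660√389)^2 = 21609382256801 + 1095639172680√389
(3287049+166660√389)^3 = 142062196675667653449 + 7202839293837075980√389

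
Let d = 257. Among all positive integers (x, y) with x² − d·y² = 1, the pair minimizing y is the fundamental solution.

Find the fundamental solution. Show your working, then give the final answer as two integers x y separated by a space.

513 32

[16; 32] for √257; ℓ=1 ⇒ convergent index 1
a_0=16:  p_0=16·1+0=16,  q_0=16·0+1=1
a_1=32:  p_1=32·16+1=513,  q_1=32·1+0=32
→ (513, 32).  Check: 513²=263169, 257·32²=263168, difference 1.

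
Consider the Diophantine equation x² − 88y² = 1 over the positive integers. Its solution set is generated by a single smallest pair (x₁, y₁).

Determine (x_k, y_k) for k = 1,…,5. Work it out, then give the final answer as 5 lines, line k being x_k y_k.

√88 → a₀=9, period (2,1,1,1,2,18); ℓ=6 even so k=5
k=0  a_k=9  p_k/q_k = 9/1
k=1  a_k=2  p_k/q_k = 19/2
k=2  a_k=1  p_k/q_k = 28/3
k=3  a_k=1  p_k/q_k = 47/5
k=4  a_k=1  p_k/q_k = 75/8
k=5  a_k=2  p_k/q_k = 197/21
fundamental: x₁=197, y₁=21  (since 38809 − 88·441 = 1)
(197+21√88)^2 = 77617 + 8274√88
(197+21√88)^3 = 30580901 + 3259935√88
(197+21√88)^4 = 12048797377 + 1284406116√88
(197+21√88)^5 = 4747195585637 + 506052749769√88

197 21
77617 8274
30580901 3259935
12048797377 1284406116
4747195585637 506052749769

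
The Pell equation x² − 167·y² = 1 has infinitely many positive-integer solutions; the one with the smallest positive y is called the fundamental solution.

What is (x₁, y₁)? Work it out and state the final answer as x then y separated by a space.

√167 → a₀=12, period (1,11,1,24); ℓ=4 even so k=3
k=0  a_k=12  p_k/q_k = 12/1
k=1  a_k=1  p_k/q_k = 13/1
k=2  a_k=11  p_k/q_k = 155/12
k=3  a_k=1  p_k/q_k = 168/13
(x₁, y₁) = (168, 13);  168² − 167·13² = 1 ✓

168 13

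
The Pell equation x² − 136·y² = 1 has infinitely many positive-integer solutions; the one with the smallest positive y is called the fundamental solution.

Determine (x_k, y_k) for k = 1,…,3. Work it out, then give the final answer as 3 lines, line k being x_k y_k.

35 3
2449 210
171395 14697

√136 = [11; 1,1,1,22, …], period ℓ=4 (even) → k=3
a_0=11:  p_0=11·1+0=11,  q_0=11·0+1=1
a_1=1:  p_1=1·11+1=12,  q_1=1·1+0=1
a_2=1:  p_2=1·12+11=23,  q_2=1·1+1=2
a_3=1:  p_3=1·23+12=35,  q_3=1·2+1=3
(x₁, y₁) = (35, 3);  35² − 136·3² = 1 ✓
(35+3√136)^2 = 2449 + 210√136
(35+3√136)^3 = 171395 + 14697√136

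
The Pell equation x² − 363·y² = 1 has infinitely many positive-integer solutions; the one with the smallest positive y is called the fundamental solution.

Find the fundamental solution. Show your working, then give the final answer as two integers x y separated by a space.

√363 = [19; 19,38, …], period ℓ=2 (even) → k=1
a_0=19:  p_0=19·1+0=19,  q_0=19·0+1=1
a_1=19:  p_1=19·19+1=362,  q_1=19·1+0=19
→ (362, 19).  Check: 362²=131044, 363·19²=131043, difference 1.

362 19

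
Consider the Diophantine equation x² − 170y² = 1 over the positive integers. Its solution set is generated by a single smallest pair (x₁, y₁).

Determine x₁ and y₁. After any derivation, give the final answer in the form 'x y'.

339 26

√170 → a₀=13, period (26); ℓ=1 odd so k=1
a_0=13:  p_0=13·1+0=13,  q_0=13·0+1=1
a_1=26:  p_1=26·13+1=339,  q_1=26·1+0=26
→ (339, 26).  Check: 339²=114921, 170·26²=114920, difference 1.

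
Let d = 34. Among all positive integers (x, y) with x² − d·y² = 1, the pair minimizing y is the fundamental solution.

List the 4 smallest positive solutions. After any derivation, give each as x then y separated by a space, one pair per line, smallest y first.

√34 = [5; 1,4,1,10, …], period ℓ=4 (even) → k=3
i=0: a=5 ⇒ p=5, q=1
…
i=2: a=4 ⇒ p=29, q=5
i=3: a=1 ⇒ p=35, q=6
→ (35, 6).  Check: 35²=1225, 34·6²=1224, difference 1.
(x_2, y_2) = (35·35 + 34·6·6, 35·6 + 6·35) = (2449, 420)
(x_3, y_3) = (35·2449 + 34·6·420, 35·420 + 6·2449) = (171395, 29394)
(x_4, y_4) = (35·171395 + 34·6·29394, 35·29394 + 6·171395) = (11995201, 2057160)

35 6
2449 420
171395 29394
11995201 2057160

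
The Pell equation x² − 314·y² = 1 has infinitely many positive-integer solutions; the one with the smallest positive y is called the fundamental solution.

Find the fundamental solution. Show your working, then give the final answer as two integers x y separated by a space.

d=314: √d = [17; 1,2,1,1,2,1,34] (ℓ=7, odd), read p_13/q_13
i=0: a=17 ⇒ p=17, q=1
…
i=4: a=1 ⇒ p=124, q=7
i=5: a=2 ⇒ p=319, q=18
…
i=9: a=2 ⇒ p=47029, q=2654
i=10: a=1 ⇒ p=62853, q=3547
…
i=12: a=2 ⇒ p=282617, q=15949
i=13: a=1 ⇒ p=392499, q=22150
→ (392499, 22150).  Check: 392499²=154055465001, 314·22150²=154055465000, difference 1.

392499 22150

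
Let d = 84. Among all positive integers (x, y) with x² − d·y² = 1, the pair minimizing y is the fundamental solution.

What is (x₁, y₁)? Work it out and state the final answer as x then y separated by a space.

[9; 6,18] for √84; ℓ=2 ⇒ convergent index 1
i=0: a=9 ⇒ p=9, q=1
i=1: a=6 ⇒ p=55, q=6
fundamental: x₁=55, y₁=6  (since 3025 − 84·36 = 1)

55 6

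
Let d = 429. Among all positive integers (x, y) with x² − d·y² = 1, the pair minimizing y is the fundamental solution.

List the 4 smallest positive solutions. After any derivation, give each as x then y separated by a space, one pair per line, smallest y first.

[20; 1,2,2,9,1,12,1,9,2,2,1,40] for √429; ℓ=12 ⇒ convergent index 11
k=0  a_k=20  p_k/q_k = 20/1
k=1  a_k=1  p_k/q_k = 21/1
…
k=4  a_k=9  p_k/q_k = 1367/66
…
k=6  a_k=12  p_k/q_k = 19511/942
…
k=10  a_k=2  p_k/q_k = 1085636/52415
k=11  a_k=1  p_k/q_k = 1524095/73584
(x₁, y₁) = (1524095, 73584);  1524095² − 429·73584² = 1 ✓
k=2:  x_2 = 1524095·1524095+429·73584·73584 = 4645731138049,  y_2 = 1524095·73584+73584·1524095 = 224298012960
k=3:  x_3 = 1524095·4645731138049+429·73584·224298012960 = 14161071197688057215,  y_3 = 1524095·224298012960+73584·4645731138049 = 683702960124468816
k=4:  x_4 = 1524095·14161071197688057215+429·73584·683702960124468816 = 43165635614076113391052801,  y_4 = 1524095·683702960124468816+73584·14161071197688057215 = 2084056526021580302230080

1524095 73584
4645731138049 224298012960
14161071197688057215 683702960124468816
43165635614076113391052801 2084056526021580302230080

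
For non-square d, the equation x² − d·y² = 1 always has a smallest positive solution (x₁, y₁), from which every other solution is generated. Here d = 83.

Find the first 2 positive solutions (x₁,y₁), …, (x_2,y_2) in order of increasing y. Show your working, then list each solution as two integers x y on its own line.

82 9
13447 1476

[9; 9,18] for √83; ℓ=2 ⇒ convergent index 1
i=0: a=9 ⇒ p=9, q=1
i=1: a=9 ⇒ p=82, q=9
fundamental: x₁=82, y₁=9  (since 6724 − 83·81 = 1)
(x_2, y_2) = (82·82 + 83·9·9, 82·9 + 9·82) = (13447, 1476)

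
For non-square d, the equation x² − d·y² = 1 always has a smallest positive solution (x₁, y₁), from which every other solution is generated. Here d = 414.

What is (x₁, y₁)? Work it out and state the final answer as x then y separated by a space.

[20; 2,1,7,2,7,1,2,40] for √414; ℓ=8 ⇒ convergent index 7
step 0: (20, 1)  from 20·(1,0) + (0,1)
…
step 3: (468, 23)  from 7·(61,3) + (41,2)
step 4: (997, 49)  from 2·(468,23) + (61,3)
…
step 6: (8444, 415)  from 1·(7447,366) + (997,49)
step 7: (24335, 1196)  from 2·(8444,415) + (7447,366)
(x₁, y₁) = (24335, 1196);  24335² − 414·1196² = 1 ✓

24335 1196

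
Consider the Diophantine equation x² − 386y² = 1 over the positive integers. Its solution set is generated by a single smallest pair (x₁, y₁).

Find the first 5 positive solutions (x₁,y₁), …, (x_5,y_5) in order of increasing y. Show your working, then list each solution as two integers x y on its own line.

[19; 1,1,1,4,1,18,1,4,1,1,1,38] for √386; ℓ=12 ⇒ convergent index 11
i=0: a=19 ⇒ p=19, q=1
i=1: a=1 ⇒ p=20, q=1
i=2: a=1 ⇒ p=39, q=2
i=3: a=1 ⇒ p=59, q=3
i=4: a=4 ⇒ p=275, q=14
…
i=8: a=4 ⇒ p=32771, q=1668
i=9: a=1 ⇒ p=39392, q=2005
i=10: a=1 ⇒ p=72163, q=3673
i=11: a=1 ⇒ p=111555, q=5678
(x₁, y₁) = (111555, 5678);  111555² − 386·5678² = 1 ✓
k=2:  x_2 = 111555·111555+386·5678·5678 = 24889036049,  y_2 = 111555·5678+5678·111555 = 1266818580
k=3:  x_3 = 111555·24889036049+386·5678·1266818580 = 5552992832780835,  y_3 = 111555·1266818580+5678·24889036049 = 282639893378122
k=4:  x_4 = 111555·5552992832780835+386·5678·282639893378122 = 1238928230896843060801,  y_4 = 111555·282639893378122+5678·5552992832780835 = 63059786610325980840
k=5:  x_5 = 111555·1238928230896843060801+386·5678·63059786610325980840 = 276417277589841662462530275,  y_5 = 111555·63059786610325980840+5678·1238928230896843060801 = 14069268990347189691834278

111555 5678
24889036049 1266818580
5552992832780835 282639893378122
1238928230896843060801 63059786610325980840
276417277589841662462530275 14069268990347189691834278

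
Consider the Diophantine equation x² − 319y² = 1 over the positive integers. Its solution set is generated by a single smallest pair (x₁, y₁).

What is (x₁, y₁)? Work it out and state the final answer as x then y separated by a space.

√319 = [17; 1,6,5,1,4,…,6,1,34, …], period ℓ=14 (even) → k=13
step 0: (17, 1)  from 17·(1,0) + (0,1)
step 1: (18, 1)  from 1·(17,1) + (1,0)
step 2: (125, 7)  from 6·(18,1) + (17,1)
step 3: (643, 36)  from 5·(125,7) + (18,1)
…
step 6: (11913, 667)  from 3·(3715,208) + (768,43)
step 7: (15628, 875)  from 1·(11913,667) + (3715,208)
step 8: (58797, 3292)  from 3·(15628,875) + (11913,667)
…
step 11: (1798881, 100718)  from 5·(309613,17335) + (250816,14043)
step 12: (11102899, 621643)  from 6·(1798881,100718) + (309613,17335)
step 13: (12901780, 722361)  from 1·(11102899,621643) + (1798881,100718)
→ (12901780, 722361).  Check: 12901780²=166455927168400, 319·722361²=166455927168399, difference 1.

12901780 722361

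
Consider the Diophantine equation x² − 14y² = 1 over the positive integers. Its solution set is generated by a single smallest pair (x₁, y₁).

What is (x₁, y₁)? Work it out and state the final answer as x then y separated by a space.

[3; 1,2,1,6] for √14; ℓ=4 ⇒ convergent index 3
k=0  a_k=3  p_k/q_k = 3/1
…
k=2  a_k=2  p_k/q_k = 11/3
k=3  a_k=1  p_k/q_k = 15/4
(x₁, y₁) = (15, 4);  15² − 14·4² = 1 ✓

15 4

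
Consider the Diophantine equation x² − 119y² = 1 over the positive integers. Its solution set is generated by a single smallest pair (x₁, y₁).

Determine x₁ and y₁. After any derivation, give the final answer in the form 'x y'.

√119 → a₀=10, period (1,9,1,20); ℓ=4 even so k=3
i=0: a=10 ⇒ p=10, q=1
…
i=2: a=9 ⇒ p=109, q=10
i=3: a=1 ⇒ p=120, q=11
(x₁, y₁) = (120, 11);  120² − 119·11² = 1 ✓

120 11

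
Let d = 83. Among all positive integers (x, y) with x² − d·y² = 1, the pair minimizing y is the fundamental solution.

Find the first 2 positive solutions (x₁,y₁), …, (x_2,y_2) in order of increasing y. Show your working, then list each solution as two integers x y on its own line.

√83 = [9; 9,18, …], period ℓ=2 (even) → k=1
k=0  a_k=9  p_k/q_k = 9/1
k=1  a_k=9  p_k/q_k = 82/9
→ (82, 9).  Check: 82²=6724, 83·9²=6723, difference 1.
(x_2, y_2) = (82·82 + 83·9·9, 82·9 + 9·82) = (13447, 1476)

82 9
13447 1476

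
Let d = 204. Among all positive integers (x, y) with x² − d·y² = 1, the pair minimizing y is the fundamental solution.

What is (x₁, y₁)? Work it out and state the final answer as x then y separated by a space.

4999 350

√204 = [14; 3,1,1,6,1,1,3,28, …], period ℓ=8 (even) → k=7
step 0: (14, 1)  from 14·(1,0) + (0,1)
…
step 2: (57, 4)  from 1·(43,3) + (14,1)
…
step 4: (657, 46)  from 6·(100,7) + (57,4)
…
step 6: (1414, 99)  from 1·(757,53) + (657,46)
step 7: (4999, 350)  from 3·(1414,99) + (757,53)
(x₁, y₁) = (4999, 350);  4999² − 204·350² = 1 ✓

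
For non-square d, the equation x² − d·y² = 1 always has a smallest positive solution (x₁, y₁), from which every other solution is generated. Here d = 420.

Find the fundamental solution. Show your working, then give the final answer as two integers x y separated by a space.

√420 = [20; 2,40, …], period ℓ=2 (even) → k=1
i=0: a=20 ⇒ p=20, q=1
i=1: a=2 ⇒ p=41, q=2
fundamental: x₁=41, y₁=2  (since 1681 − 420·4 = 1)

41 2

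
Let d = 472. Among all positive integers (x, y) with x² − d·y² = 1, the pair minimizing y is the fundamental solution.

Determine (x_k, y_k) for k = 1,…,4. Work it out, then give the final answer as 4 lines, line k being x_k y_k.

306917 14127
188396089777 8671632918
115643925371868101 5322943120573485
70986173286526887819457 3267403467465432958572

d=472: √d = [21; 1,2,1,1,1,…,2,1,42] (ℓ=14, even), read p_13/q_13
a_0=21:  p_0=21·1+0=21,  q_0=21·0+1=1
a_1=1:  p_1=1·21+1=22,  q_1=1·1+0=1
a_2=2:  p_2=2·22+21=65,  q_2=2·1+1=3
…
a_8=4:  p_8=4·5779+1108=24224,  q_8=4·266+51=1115
a_9=1:  p_9=1·24224+5779=30003,  q_9=1·1115+266=1381
a_10=1:  p_10=1·30003+24224=54227,  q_10=1·1381+1115=2496
a_11=1:  p_11=1·54227+30003=84230,  q_11=1·2496+1381=3877
a_12=2:  p_12=2·84230+54227=222687,  q_12=2·3877+2496=10250
a_13=1:  p_13=1·222687+84230=306917,  q_13=1·10250+3877=14127
(x₁, y₁) = (306917, 14127);  306917² − 472·14127² = 1 ✓
(306917+14127√472)^2 = 188396089777 + 8671632918√472
(306917+14127√472)^3 = 115643925371868101 + 5322943120573485√472
(306917+14127√472)^4 = 70986173286526887819457 + 3267403467465432958572√472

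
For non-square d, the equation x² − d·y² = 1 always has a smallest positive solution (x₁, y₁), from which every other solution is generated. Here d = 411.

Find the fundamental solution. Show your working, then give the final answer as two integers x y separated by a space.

[20; 3,1,1,1,19,1,1,1,3,40] for √411; ℓ=10 ⇒ convergent index 9
k=0  a_k=20  p_k/q_k = 20/1
k=1  a_k=3  p_k/q_k = 61/3
…
k=4  a_k=1  p_k/q_k = 223/11
…
k=6  a_k=1  p_k/q_k = 4602/227
…
k=8  a_k=1  p_k/q_k = 13583/670
k=9  a_k=3  p_k/q_k = 49730/2453
(x₁, y₁) = (49730, 2453);  49730² − 411·2453² = 1 ✓

49730 2453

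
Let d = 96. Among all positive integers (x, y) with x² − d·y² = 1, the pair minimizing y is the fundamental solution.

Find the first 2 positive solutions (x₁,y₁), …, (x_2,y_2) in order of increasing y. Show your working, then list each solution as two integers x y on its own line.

d=96: √d = [9; 1,3,1,18] (ℓ=4, even), read p_3/q_3
a_0=9:  p_0=9·1+0=9,  q_0=9·0+1=1
…
a_2=3:  p_2=3·10+9=39,  q_2=3·1+1=4
a_3=1:  p_3=1·39+10=49,  q_3=1·4+1=5
→ (49, 5).  Check: 49²=2401, 96·5²=2400, difference 1.
(x_2, y_2) = (49·49 + 96·5·5, 49·5 + 5·49) = (4801, 490)

49 5
4801 490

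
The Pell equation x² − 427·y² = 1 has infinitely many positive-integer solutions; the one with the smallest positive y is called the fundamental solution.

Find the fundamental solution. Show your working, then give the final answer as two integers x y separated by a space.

√427 → a₀=20, period (1,1,1,40); ℓ=4 even so k=3
step 0: (20, 1)  from 20·(1,0) + (0,1)
…
step 2: (41, 2)  from 1·(21,1) + (20,1)
step 3: (62, 3)  from 1·(41,2) + (21,1)
(x₁, y₁) = (62, 3);  62² − 427·3² = 1 ✓

62 3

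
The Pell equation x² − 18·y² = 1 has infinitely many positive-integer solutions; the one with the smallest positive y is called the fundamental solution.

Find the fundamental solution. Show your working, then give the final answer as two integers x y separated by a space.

17 4

√18 → a₀=4, period (4,8); ℓ=2 even so k=1
i=0: a=4 ⇒ p=4, q=1
i=1: a=4 ⇒ p=17, q=4
(x₁, y₁) = (17, 4);  17² − 18·4² = 1 ✓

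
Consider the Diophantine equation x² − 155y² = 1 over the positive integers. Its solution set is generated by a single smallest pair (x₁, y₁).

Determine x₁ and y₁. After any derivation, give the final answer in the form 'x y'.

d=155: √d = [12; 2,4,2,24] (ℓ=4, even), read p_3/q_3
k=0  a_k=12  p_k/q_k = 12/1
…
k=2  a_k=4  p_k/q_k = 112/9
k=3  a_k=2  p_k/q_k = 249/20
(x₁, y₁) = (249, 20);  249² − 155·20² = 1 ✓

249 20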